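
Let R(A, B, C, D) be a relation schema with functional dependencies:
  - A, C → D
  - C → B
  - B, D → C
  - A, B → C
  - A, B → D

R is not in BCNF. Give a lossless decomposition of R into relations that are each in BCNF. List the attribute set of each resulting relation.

Candidate keys of the original relation: {A, B}, {A, C}.
In {A, B, C, D}, {C} is not a superkey ({C}⁺ restricted to this set is {B, C}), so split on C → B into {B, C} and {A, C, D}.
{B, C} is in BCNF.
{A, C, D} is in BCNF.

{A, C, D}; {B, C}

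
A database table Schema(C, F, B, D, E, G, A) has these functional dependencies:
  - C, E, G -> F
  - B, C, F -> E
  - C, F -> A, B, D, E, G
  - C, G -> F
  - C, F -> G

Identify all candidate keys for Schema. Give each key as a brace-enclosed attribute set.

{C, F}, {C, G}

{C} never appears on the right of any FD, so every key must include it.
{C, F}⁺ = {A, B, C, D, E, F, G} — all of the relation — so {C, F} is a candidate key.
{C, G}⁺ = {A, B, C, D, E, F, G} — all of the relation — so {C, G} is a candidate key.
Any other superkey properly contains one of these, so there are no further candidate keys.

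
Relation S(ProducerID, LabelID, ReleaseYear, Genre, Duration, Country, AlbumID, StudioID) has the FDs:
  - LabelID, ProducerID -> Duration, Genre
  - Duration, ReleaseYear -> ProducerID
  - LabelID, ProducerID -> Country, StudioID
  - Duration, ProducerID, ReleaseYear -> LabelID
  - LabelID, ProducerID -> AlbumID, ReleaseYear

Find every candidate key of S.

Closure of {Duration, ReleaseYear} is {AlbumID, Country, Duration, Genre, LabelID, ProducerID, ReleaseYear, StudioID}, the whole schema; {Duration, ReleaseYear} is a candidate key.
Closure of {LabelID, ProducerID} is {AlbumID, Country, Duration, Genre, LabelID, ProducerID, ReleaseYear, StudioID}, the whole schema; {LabelID, ProducerID} is a candidate key.
Any other superkey properly contains one of these, so there are no further candidate keys.

{Duration, ReleaseYear}, {LabelID, ProducerID}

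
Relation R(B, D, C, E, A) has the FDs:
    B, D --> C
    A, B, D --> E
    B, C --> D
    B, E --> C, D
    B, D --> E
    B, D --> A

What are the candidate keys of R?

{B} never appears on the right of any FD, so every key must include it.
{B, C}⁺ = {A, B, C, D, E} — all of the relation — so {B, C} is a candidate key.
{B, D}⁺ = {A, B, C, D, E} — all of the relation — so {B, D} is a candidate key.
{B, E}⁺ = {A, B, C, D, E} — all of the relation — so {B, E} is a candidate key.
These are minimal and exhaustive — every other superkey contains one of them.

{B, C}, {B, D}, {B, E}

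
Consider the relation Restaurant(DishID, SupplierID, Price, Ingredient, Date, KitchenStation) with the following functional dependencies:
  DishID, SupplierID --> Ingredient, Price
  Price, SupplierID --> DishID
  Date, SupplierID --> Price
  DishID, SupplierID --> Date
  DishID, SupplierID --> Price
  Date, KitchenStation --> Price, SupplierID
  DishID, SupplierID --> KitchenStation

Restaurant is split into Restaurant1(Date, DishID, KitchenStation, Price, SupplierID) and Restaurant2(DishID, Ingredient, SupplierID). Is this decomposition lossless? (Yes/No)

Yes

The shared attributes are {DishID, SupplierID} and {DishID, SupplierID}⁺ = {Date, DishID, Ingredient, KitchenStation, Price, SupplierID}.
Restaurant1 is contained in that closure, so Restaurant1 ∩ Restaurant2 --> Restaurant1 holds and the join is lossless.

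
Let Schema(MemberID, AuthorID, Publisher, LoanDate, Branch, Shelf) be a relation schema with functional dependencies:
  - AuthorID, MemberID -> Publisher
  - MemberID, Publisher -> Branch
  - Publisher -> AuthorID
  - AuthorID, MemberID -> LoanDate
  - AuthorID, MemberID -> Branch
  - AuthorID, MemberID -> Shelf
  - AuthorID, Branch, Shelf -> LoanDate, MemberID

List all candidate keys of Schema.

Closure of {AuthorID, MemberID} is {AuthorID, Branch, LoanDate, MemberID, Publisher, Shelf}, the whole schema; {AuthorID, MemberID} is a candidate key.
Closure of {MemberID, Publisher} is {AuthorID, Branch, LoanDate, MemberID, Publisher, Shelf}, the whole schema; {MemberID, Publisher} is a candidate key.
Closure of {AuthorID, Branch, Shelf} is {AuthorID, Branch, LoanDate, MemberID, Publisher, Shelf}, the whole schema; {AuthorID, Branch, Shelf} is a candidate key.
Closure of {Branch, Publisher, Shelf} is {AuthorID, Branch, LoanDate, MemberID, Publisher, Shelf}, the whole schema; {Branch, Publisher, Shelf} is a candidate key.
Any other superkey properly contains one of these, so there are no further candidate keys.

{AuthorID, Branch, Shelf}, {AuthorID, MemberID}, {Branch, Publisher, Shelf}, {MemberID, Publisher}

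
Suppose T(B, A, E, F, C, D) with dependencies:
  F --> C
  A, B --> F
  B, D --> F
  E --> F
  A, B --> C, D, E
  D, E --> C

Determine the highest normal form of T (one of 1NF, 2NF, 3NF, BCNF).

Candidate key: {A, B}. Prime attributes: {A, B}.
For F --> C we have {F}⁺ = {C, F}; {F} is not a superkey, so BCNF fails.
Because {C} is non-prime and the left side of F --> C is not a superkey, the relation is not in 3NF.
No non-prime attribute depends on a proper subset of any candidate key, so 2NF holds.

2NF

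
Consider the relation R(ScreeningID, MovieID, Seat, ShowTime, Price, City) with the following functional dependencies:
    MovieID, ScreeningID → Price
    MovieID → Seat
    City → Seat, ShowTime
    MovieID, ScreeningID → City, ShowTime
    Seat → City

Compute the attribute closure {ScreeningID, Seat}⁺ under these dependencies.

{City, ScreeningID, Seat, ShowTime}

Start with {ScreeningID, Seat}.
Seat → City applies; add {City} → now {City, ScreeningID, Seat}.
City → Seat, ShowTime applies; add {ShowTime} → now {City, ScreeningID, Seat, ShowTime}.
No further FD applies.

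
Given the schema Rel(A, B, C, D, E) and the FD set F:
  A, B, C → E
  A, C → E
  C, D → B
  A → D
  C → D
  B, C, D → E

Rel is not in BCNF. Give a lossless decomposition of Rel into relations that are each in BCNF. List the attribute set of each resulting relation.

Candidate key of the original relation: {A, C}.
{A, B, C, D, E}: {C, D} determines {B, C, D, E} here but is not a superkey — split on C, D → B, E, giving {B, C, D, E} and {A, C, D}.
{B, C, D, E}: every determinant is a superkey — BCNF.
{A, C, D}: {A} determines {A, D} here but is not a superkey — split on A → D, giving {A, D} and {A, C}.
{A, D}: every determinant is a superkey — BCNF.
{A, C}: every determinant is a superkey — BCNF.

{A, C}; {A, D}; {B, C, D, E}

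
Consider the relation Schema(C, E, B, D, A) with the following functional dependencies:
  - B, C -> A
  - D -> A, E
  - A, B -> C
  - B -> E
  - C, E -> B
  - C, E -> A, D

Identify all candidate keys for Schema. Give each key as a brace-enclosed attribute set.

{A, B}⁺ = {A, B, C, D, E} — all of the relation — so {A, B} is a candidate key.
{B, C}⁺ = {A, B, C, D, E} — all of the relation — so {B, C} is a candidate key.
{B, D}⁺ = {A, B, C, D, E} — all of the relation — so {B, D} is a candidate key.
{C, D}⁺ = {A, B, C, D, E} — all of the relation — so {C, D} is a candidate key.
{C, E}⁺ = {A, B, C, D, E} — all of the relation — so {C, E} is a candidate key.
No proper subset of any of these is a key, and no other minimal superkey exists.

{A, B}, {B, C}, {B, D}, {C, D}, {C, E}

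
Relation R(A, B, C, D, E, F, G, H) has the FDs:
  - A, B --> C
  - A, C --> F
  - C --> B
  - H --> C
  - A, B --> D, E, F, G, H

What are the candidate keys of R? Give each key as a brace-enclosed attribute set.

{A, B}, {A, C}, {A, H}

No FD produces {A}, so it must be in every candidate key.
{A, B} is a candidate key since {A, B}⁺ = {A, B, C, D, E, F, G, H} covers every attribute.
{A, C} is a candidate key since {A, C}⁺ = {A, B, C, D, E, F, G, H} covers every attribute.
{A, H} is a candidate key since {A, H}⁺ = {A, B, C, D, E, F, G, H} covers every attribute.
Any other superkey properly contains one of these, so there are no further candidate keys.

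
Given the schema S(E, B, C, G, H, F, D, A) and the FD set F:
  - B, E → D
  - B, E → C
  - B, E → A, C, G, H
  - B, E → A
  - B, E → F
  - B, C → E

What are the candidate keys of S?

Attributes never on any right-hand side: {B} — every candidate key must contain it.
{B, C}⁺ = {A, B, C, D, E, F, G, H}, which is every attribute, so {B, C} is a candidate key.
{B, E}⁺ = {A, B, C, D, E, F, G, H}, which is every attribute, so {B, E} is a candidate key.
These are minimal and exhaustive — every other superkey contains one of them.

{B, C}, {B, E}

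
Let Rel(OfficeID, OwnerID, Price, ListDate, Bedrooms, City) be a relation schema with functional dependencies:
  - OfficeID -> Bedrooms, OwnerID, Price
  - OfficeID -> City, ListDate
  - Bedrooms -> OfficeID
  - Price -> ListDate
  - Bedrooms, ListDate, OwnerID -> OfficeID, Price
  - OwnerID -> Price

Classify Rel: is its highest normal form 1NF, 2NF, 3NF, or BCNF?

Candidate keys: {Bedrooms}, {OfficeID}. Prime attributes: {Bedrooms, OfficeID}.
Price -> ListDate breaks BCNF: {Price}⁺ = {ListDate, Price}, so {Price} is not a superkey.
Because {ListDate} is non-prime and the left side of Price -> ListDate is not a superkey, the relation is not in 3NF.
All keys have size 1, which rules out partial dependencies — 2NF is satisfied.

2NF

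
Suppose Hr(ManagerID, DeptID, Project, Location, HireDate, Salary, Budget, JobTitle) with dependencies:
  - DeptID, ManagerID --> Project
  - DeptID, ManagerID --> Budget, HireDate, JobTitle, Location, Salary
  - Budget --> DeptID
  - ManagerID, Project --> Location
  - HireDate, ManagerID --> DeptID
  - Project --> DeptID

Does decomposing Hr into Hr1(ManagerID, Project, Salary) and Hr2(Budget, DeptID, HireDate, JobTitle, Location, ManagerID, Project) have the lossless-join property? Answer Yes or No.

Common attributes: {ManagerID, Project}; their closure is {Budget, DeptID, HireDate, JobTitle, Location, ManagerID, Project, Salary}.
This includes all of Hr1, so the common attributes are a superkey of Hr1 — the join is lossless.

Yes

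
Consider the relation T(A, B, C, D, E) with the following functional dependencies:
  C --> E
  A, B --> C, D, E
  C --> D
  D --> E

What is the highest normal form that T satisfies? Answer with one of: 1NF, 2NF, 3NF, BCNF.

Candidate key: {A, B}. Prime attributes: {A, B}.
For C --> E we have {C}⁺ = {C, D, E}; {C} is not a superkey, so BCNF fails.
Because {E} is non-prime and the left side of C --> E is not a superkey, the relation is not in 3NF.
Checking every proper subset of each key, none determines a non-prime attribute — 2NF is satisfied.

2NF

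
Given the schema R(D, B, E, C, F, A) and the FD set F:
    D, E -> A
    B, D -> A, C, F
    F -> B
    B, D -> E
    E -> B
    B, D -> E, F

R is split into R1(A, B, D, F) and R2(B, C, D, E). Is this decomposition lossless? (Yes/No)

The shared attributes are {B, D} and {B, D}⁺ = {A, B, C, D, E, F}.
Since R1 ⊆ {A, B, C, D, E, F}, the intersection is a superkey of R1; the decomposition is lossless.

Yes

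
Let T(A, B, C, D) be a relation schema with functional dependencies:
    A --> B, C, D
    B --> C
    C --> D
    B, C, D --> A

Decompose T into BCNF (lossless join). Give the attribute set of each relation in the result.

Candidate keys of the original relation: {A}, {B}.
Within {A, B, C, D}: {C}⁺ ∩ {A, B, C, D} = {C, D}, not the whole set, so C --> D violates BCNF; decompose into {C, D} and {A, B, C}.
{C, D} has no BCNF violation.
{A, B, C} has no BCNF violation.

{A, B, C}; {C, D}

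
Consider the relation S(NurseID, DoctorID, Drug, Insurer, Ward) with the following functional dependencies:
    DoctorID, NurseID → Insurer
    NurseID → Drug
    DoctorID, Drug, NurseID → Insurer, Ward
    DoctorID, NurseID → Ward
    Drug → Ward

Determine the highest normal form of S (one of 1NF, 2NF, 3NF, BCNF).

1NF

Candidate key: {DoctorID, NurseID}. Prime attributes: {DoctorID, NurseID}.
NurseID → Drug: {NurseID}⁺ = {Drug, NurseID, Ward}, which is not all of the attributes, so the left side is not a superkey — BCNF is violated.
Because {Drug} is non-prime and the left side of NurseID → Drug is not a superkey, the relation is not in 3NF.
The proper key subset {NurseID} of {DoctorID, NurseID} determines non-prime {Drug, Ward}, so the relation is not even in 2NF.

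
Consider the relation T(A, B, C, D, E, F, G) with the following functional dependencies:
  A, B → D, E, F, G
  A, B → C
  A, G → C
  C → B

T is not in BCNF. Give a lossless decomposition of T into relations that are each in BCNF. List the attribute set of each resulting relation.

{A, C, D, E, F, G}; {B, C}

Candidate keys of the original relation: {A, B}, {A, C}, {A, G}.
{A, B, C, D, E, F, G}: {C} determines {B, C} here but is not a superkey — split on C → B, giving {B, C} and {A, C, D, E, F, G}.
{B, C} has no BCNF violation.
{A, C, D, E, F, G} has no BCNF violation.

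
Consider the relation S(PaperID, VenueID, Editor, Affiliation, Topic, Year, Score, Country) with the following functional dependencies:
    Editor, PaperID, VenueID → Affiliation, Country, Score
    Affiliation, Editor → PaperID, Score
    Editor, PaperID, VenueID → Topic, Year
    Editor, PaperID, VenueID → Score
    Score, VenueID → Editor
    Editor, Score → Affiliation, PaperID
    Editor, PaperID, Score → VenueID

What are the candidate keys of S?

{Affiliation, Editor}⁺ = {Affiliation, Country, Editor, PaperID, Score, Topic, VenueID, Year} — all of the relation — so {Affiliation, Editor} is a candidate key.
{Editor, Score}⁺ = {Affiliation, Country, Editor, PaperID, Score, Topic, VenueID, Year} — all of the relation — so {Editor, Score} is a candidate key.
{Score, VenueID}⁺ = {Affiliation, Country, Editor, PaperID, Score, Topic, VenueID, Year} — all of the relation — so {Score, VenueID} is a candidate key.
{Editor, PaperID, VenueID}⁺ = {Affiliation, Country, Editor, PaperID, Score, Topic, VenueID, Year} — all of the relation — so {Editor, PaperID, VenueID} is a candidate key.
Any other superkey properly contains one of these, so there are no further candidate keys.

{Affiliation, Editor}, {Editor, PaperID, VenueID}, {Editor, Score}, {Score, VenueID}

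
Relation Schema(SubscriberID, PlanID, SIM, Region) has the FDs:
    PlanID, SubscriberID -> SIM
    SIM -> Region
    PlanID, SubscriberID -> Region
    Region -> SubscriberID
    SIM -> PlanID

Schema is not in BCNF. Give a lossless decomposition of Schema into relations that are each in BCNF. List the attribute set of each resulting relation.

{PlanID, Region, SIM}; {Region, SubscriberID}

Candidate keys of the original relation: {PlanID, Region}, {PlanID, SubscriberID}, {SIM}.
{PlanID, Region, SIM, SubscriberID}: {Region} determines {Region, SubscriberID} here but is not a superkey — split on Region -> SubscriberID, giving {Region, SubscriberID} and {PlanID, Region, SIM}.
{Region, SubscriberID}: every determinant is a superkey — BCNF.
{PlanID, Region, SIM}: every determinant is a superkey — BCNF.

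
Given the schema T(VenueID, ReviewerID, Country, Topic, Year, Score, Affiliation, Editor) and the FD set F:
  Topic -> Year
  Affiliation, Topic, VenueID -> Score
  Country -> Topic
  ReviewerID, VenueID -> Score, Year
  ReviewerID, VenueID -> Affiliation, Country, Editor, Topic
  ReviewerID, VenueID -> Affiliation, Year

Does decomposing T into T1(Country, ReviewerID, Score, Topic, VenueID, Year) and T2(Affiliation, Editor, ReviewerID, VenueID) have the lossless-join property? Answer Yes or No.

T1 ∩ T2 = {ReviewerID, VenueID}; its closure under F is {Affiliation, Country, Editor, ReviewerID, Score, Topic, VenueID, Year}.
This includes all of T1, so the common attributes are a superkey of T1 — the join is lossless.

Yes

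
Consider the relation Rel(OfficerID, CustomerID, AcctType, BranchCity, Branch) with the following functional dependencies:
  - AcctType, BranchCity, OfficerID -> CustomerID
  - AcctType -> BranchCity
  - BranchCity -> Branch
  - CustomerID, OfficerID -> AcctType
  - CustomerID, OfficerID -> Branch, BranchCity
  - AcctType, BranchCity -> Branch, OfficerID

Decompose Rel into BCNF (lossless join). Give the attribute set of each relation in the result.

Candidate keys of the original relation: {AcctType}, {CustomerID, OfficerID}.
Within {AcctType, Branch, BranchCity, CustomerID, OfficerID}: {BranchCity}⁺ ∩ {AcctType, Branch, BranchCity, CustomerID, OfficerID} = {Branch, BranchCity}, not the whole set, so BranchCity -> Branch violates BCNF; decompose into {Branch, BranchCity} and {AcctType, BranchCity, CustomerID, OfficerID}.
{Branch, BranchCity}: every determinant is a superkey — BCNF.
{AcctType, BranchCity, CustomerID, OfficerID}: every determinant is a superkey — BCNF.

{AcctType, BranchCity, CustomerID, OfficerID}; {Branch, BranchCity}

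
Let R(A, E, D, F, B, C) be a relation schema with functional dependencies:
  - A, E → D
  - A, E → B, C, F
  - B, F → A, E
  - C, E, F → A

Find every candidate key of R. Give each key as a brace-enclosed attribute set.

{A, E}⁺ = {A, B, C, D, E, F} — all of the relation — so {A, E} is a candidate key.
{B, F}⁺ = {A, B, C, D, E, F} — all of the relation — so {B, F} is a candidate key.
{C, E, F}⁺ = {A, B, C, D, E, F} — all of the relation — so {C, E, F} is a candidate key.
These are minimal and exhaustive — every other superkey contains one of them.

{A, E}, {B, F}, {C, E, F}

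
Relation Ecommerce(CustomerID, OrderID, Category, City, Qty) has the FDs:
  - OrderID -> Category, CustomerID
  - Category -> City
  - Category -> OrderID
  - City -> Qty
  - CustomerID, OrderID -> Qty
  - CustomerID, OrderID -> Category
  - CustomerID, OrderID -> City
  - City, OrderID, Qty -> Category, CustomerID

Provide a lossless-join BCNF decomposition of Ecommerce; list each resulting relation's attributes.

{Category, City, CustomerID, OrderID}; {City, Qty}

Candidate keys of the original relation: {Category}, {OrderID}.
In {Category, City, CustomerID, OrderID, Qty}, {City} is not a superkey ({City}⁺ restricted to this set is {City, Qty}), so split on City -> Qty into {City, Qty} and {Category, City, CustomerID, OrderID}.
{City, Qty}: every determinant is a superkey — BCNF.
{Category, City, CustomerID, OrderID}: every determinant is a superkey — BCNF.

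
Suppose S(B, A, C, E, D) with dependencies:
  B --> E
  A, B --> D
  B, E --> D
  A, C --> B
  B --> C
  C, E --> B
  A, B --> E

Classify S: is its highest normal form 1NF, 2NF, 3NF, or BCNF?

Candidate keys: {A, B}, {A, C}. Prime attributes: {A, B, C}.
For B --> E we have {B}⁺ = {B, C, D, E}; {B} is not a superkey, so BCNF fails.
Because {E} is non-prime and the left side of B --> E is not a superkey, the relation is not in 3NF.
{B} is a proper subset of the key {A, B}, and {B}⁺ contains the non-prime attributes {D, E} — a partial dependency, so 2NF is violated.

1NF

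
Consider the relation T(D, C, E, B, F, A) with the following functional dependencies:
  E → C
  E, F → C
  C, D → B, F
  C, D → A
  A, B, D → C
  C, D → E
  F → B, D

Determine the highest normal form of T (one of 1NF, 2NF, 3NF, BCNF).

3NF

Candidate keys: {A, B, D}, {A, F}, {C, D}, {C, F}, {D, E}, {E, F}. Prime attributes: {A, B, C, D, E, F}.
E → C: {E}⁺ = {C, E}, which is not all of the attributes, so the left side is not a superkey — BCNF is violated.
Its right-hand attributes {C} are all prime, as are those of every other non-superkey FD — the relation is in 3NF.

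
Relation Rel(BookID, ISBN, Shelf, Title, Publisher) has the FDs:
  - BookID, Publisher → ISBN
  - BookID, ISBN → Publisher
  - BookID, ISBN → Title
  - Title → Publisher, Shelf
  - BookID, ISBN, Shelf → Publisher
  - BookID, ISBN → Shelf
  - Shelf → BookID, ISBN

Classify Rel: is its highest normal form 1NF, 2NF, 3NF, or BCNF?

BCNF

Candidate keys: {BookID, ISBN}, {BookID, Publisher}, {Shelf}, {Title}. Prime attributes: {BookID, ISBN, Publisher, Shelf, Title}.
Every FD has a superkey on the left, so the relation is in BCNF.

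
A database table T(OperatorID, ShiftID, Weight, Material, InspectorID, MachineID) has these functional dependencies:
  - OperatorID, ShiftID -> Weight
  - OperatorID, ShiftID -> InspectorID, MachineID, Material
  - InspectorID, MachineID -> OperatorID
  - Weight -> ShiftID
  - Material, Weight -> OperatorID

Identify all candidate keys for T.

Closure of {Material, Weight} is {InspectorID, MachineID, Material, OperatorID, ShiftID, Weight}, the whole schema; {Material, Weight} is a candidate key.
Closure of {OperatorID, ShiftID} is {InspectorID, MachineID, Material, OperatorID, ShiftID, Weight}, the whole schema; {OperatorID, ShiftID} is a candidate key.
Closure of {OperatorID, Weight} is {InspectorID, MachineID, Material, OperatorID, ShiftID, Weight}, the whole schema; {OperatorID, Weight} is a candidate key.
Closure of {InspectorID, MachineID, ShiftID} is {InspectorID, MachineID, Material, OperatorID, ShiftID, Weight}, the whole schema; {InspectorID, MachineID, ShiftID} is a candidate key.
Closure of {InspectorID, MachineID, Weight} is {InspectorID, MachineID, Material, OperatorID, ShiftID, Weight}, the whole schema; {InspectorID, MachineID, Weight} is a candidate key.
No proper subset of any of these is a key, and no other minimal superkey exists.

{InspectorID, MachineID, ShiftID}, {InspectorID, MachineID, Weight}, {Material, Weight}, {OperatorID, ShiftID}, {OperatorID, Weight}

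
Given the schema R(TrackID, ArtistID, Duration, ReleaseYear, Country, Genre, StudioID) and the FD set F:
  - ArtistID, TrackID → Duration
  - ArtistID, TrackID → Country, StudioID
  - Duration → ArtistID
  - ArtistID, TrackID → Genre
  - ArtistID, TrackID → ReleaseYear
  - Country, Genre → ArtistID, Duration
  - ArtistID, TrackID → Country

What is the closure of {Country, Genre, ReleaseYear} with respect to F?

{ArtistID, Country, Duration, Genre, ReleaseYear}

Start with {Country, Genre, ReleaseYear}.
Country, Genre → ArtistID, Duration applies; add {ArtistID, Duration} → now {ArtistID, Country, Duration, Genre, ReleaseYear}.
No further FD applies.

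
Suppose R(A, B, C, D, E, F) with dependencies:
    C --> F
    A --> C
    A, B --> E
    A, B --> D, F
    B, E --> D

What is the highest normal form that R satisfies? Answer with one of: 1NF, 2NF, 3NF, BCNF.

Candidate key: {A, B}. Prime attributes: {A, B}.
For C --> F we have {C}⁺ = {C, F}; {C} is not a superkey, so BCNF fails.
Because {F} is non-prime and the left side of C --> F is not a superkey, the relation is not in 3NF.
{A} is a proper subset of the key {A, B}, and {A}⁺ contains the non-prime attributes {C, F} — a partial dependency, so 2NF is violated.

1NF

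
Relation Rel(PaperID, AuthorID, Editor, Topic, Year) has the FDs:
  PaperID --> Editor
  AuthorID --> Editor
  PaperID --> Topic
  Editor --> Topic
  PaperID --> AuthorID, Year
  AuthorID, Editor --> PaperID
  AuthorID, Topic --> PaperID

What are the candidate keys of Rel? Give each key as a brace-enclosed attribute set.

{AuthorID}, {PaperID}

{AuthorID} is a candidate key since {AuthorID}⁺ = {AuthorID, Editor, PaperID, Topic, Year} covers every attribute.
{PaperID} is a candidate key since {PaperID}⁺ = {AuthorID, Editor, PaperID, Topic, Year} covers every attribute.
These are minimal and exhaustive — every other superkey contains one of them.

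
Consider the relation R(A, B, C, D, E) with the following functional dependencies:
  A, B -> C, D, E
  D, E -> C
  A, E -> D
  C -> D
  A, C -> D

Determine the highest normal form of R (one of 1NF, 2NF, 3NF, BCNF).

Candidate key: {A, B}. Prime attributes: {A, B}.
D, E -> C breaks BCNF: {D, E}⁺ = {C, D, E}, so {D, E} is not a superkey.
D, E -> C has non-prime {C} on the right and a non-superkey on the left, so 3NF fails.
Checking every proper subset of each key, none determines a non-prime attribute — 2NF is satisfied.

2NF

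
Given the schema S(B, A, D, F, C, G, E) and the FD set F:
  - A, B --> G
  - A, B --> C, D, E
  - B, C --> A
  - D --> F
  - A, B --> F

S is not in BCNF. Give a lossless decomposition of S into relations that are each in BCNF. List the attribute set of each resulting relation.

Candidate keys of the original relation: {A, B}, {B, C}.
In {A, B, C, D, E, F, G}, {D} is not a superkey ({D}⁺ restricted to this set is {D, F}), so split on D --> F into {D, F} and {A, B, C, D, E, G}.
{D, F} has no BCNF violation.
{A, B, C, D, E, G} has no BCNF violation.

{A, B, C, D, E, G}; {D, F}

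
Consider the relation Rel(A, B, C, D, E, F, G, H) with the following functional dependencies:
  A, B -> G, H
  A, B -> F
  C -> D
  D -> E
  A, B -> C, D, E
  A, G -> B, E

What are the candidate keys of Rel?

{A, B}, {A, G}

Attributes never on any right-hand side: {A} — every candidate key must contain it.
{A, B}⁺ = {A, B, C, D, E, F, G, H}, which is every attribute, so {A, B} is a candidate key.
{A, G}⁺ = {A, B, C, D, E, F, G, H}, which is every attribute, so {A, G} is a candidate key.
No proper subset of any of these is a key, and no other minimal superkey exists.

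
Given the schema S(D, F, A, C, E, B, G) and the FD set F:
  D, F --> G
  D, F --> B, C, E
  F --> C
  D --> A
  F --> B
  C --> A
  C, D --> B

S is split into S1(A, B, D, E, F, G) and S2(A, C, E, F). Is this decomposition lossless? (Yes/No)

S1 ∩ S2 = {A, E, F}; its closure under F is {A, B, C, E, F}.
Since S2 ⊆ {A, B, C, E, F}, the intersection is a superkey of S2; the decomposition is lossless.

Yes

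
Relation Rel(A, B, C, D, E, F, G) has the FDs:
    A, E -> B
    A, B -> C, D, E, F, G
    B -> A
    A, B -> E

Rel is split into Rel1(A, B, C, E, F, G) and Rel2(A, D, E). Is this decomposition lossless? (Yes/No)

Yes

The shared attributes are {A, E} and {A, E}⁺ = {A, B, C, D, E, F, G}.
Since Rel1 ⊆ {A, B, C, D, E, F, G}, the intersection is a superkey of Rel1; the decomposition is lossless.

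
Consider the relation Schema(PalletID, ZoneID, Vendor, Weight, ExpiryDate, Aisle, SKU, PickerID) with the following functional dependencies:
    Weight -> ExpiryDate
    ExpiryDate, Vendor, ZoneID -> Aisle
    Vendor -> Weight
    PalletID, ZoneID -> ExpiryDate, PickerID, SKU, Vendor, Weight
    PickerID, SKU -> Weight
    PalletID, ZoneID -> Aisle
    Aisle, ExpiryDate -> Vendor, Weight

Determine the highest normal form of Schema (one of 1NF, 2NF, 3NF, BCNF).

2NF

Candidate key: {PalletID, ZoneID}. Prime attributes: {PalletID, ZoneID}.
For Weight -> ExpiryDate we have {Weight}⁺ = {ExpiryDate, Weight}; {Weight} is not a superkey, so BCNF fails.
Weight -> ExpiryDate determines the non-prime attribute {ExpiryDate} from a non-superkey — 3NF is violated.
Checking every proper subset of each key, none determines a non-prime attribute — 2NF is satisfied.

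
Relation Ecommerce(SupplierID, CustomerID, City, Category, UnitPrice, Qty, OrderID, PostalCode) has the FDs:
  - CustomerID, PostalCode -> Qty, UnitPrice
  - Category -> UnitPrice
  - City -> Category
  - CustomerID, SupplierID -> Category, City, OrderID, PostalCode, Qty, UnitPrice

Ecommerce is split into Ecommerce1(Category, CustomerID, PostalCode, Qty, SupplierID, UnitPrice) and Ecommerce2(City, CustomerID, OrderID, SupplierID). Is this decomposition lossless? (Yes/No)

The shared attributes are {CustomerID, SupplierID} and {CustomerID, SupplierID}⁺ = {Category, City, CustomerID, OrderID, PostalCode, Qty, SupplierID, UnitPrice}.
Ecommerce1 is contained in that closure, so Ecommerce1 ∩ Ecommerce2 -> Ecommerce1 holds and the join is lossless.

Yes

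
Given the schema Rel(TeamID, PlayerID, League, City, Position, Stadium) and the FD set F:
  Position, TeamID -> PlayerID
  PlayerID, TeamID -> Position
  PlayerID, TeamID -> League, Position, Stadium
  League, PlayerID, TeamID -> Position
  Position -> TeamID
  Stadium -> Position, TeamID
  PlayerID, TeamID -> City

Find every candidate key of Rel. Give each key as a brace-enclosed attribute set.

{PlayerID, TeamID}, {Position}, {Stadium}

{Position}⁺ = {City, League, PlayerID, Position, Stadium, TeamID} — all of the relation — so {Position} is a candidate key.
{Stadium}⁺ = {City, League, PlayerID, Position, Stadium, TeamID} — all of the relation — so {Stadium} is a candidate key.
{PlayerID, TeamID}⁺ = {City, League, PlayerID, Position, Stadium, TeamID} — all of the relation — so {PlayerID, TeamID} is a candidate key.
No proper subset of any of these is a key, and no other minimal superkey exists.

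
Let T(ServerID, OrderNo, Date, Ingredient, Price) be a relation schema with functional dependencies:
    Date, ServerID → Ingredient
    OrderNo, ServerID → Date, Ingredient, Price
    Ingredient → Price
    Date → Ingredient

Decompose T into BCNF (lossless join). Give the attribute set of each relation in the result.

{Date, Ingredient}; {Date, OrderNo, ServerID}; {Ingredient, Price}

Candidate key of the original relation: {OrderNo, ServerID}.
{Date, Ingredient, OrderNo, Price, ServerID}: {Date, ServerID} determines {Date, Ingredient, Price, ServerID} here but is not a superkey — split on Date, ServerID → Ingredient, Price, giving {Date, Ingredient, Price, ServerID} and {Date, OrderNo, ServerID}.
{Date, Ingredient, Price, ServerID}: {Ingredient} determines {Ingredient, Price} here but is not a superkey — split on Ingredient → Price, giving {Ingredient, Price} and {Date, Ingredient, ServerID}.
{Ingredient, Price}: every determinant is a superkey — BCNF.
{Date, Ingredient, ServerID}: {Date} determines {Date, Ingredient} here but is not a superkey — split on Date → Ingredient, giving {Date, Ingredient} and {Date, ServerID}.
{Date, Ingredient}: every determinant is a superkey — BCNF.
{Date, ServerID}: every determinant is a superkey — BCNF.
{Date, OrderNo, ServerID}: every determinant is a superkey — BCNF.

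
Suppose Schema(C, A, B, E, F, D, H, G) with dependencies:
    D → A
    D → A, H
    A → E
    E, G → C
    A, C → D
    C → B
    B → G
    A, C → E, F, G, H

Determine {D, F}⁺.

Start with {D, F}.
D → A applies; add {A} → now {A, D, F}.
D → A, H applies; add {H} → now {A, D, F, H}.
A → E applies; add {E} → now {A, D, E, F, H}.
No further FD applies.

{A, D, E, F, H}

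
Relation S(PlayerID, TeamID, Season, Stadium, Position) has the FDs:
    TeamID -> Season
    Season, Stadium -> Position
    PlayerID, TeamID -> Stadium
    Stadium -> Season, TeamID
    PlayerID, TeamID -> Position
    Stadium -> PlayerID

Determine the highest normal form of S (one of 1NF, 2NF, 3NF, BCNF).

1NF

Candidate keys: {PlayerID, TeamID}, {Stadium}. Prime attributes: {PlayerID, Stadium, TeamID}.
TeamID -> Season breaks BCNF: {TeamID}⁺ = {Season, TeamID}, so {TeamID} is not a superkey.
TeamID -> Season has non-prime {Season} on the right and a non-superkey on the left, so 3NF fails.
The proper key subset {TeamID} of {PlayerID, TeamID} determines non-prime {Season}, so the relation is not even in 2NF.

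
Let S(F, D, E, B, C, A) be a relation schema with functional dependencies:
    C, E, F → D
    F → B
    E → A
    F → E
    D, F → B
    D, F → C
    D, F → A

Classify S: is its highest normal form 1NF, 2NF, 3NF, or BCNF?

1NF

Candidate keys: {C, F}, {D, F}. Prime attributes: {C, D, F}.
F → B breaks BCNF: {F}⁺ = {A, B, E, F}, so {F} is not a superkey.
F → B determines the non-prime attribute {B} from a non-superkey — 3NF is violated.
Since {F} ⊂ {C, F} and {F}⁺ ⊇ {A, B, E} with {A, B, E} non-prime, there is a partial dependency; 2NF fails.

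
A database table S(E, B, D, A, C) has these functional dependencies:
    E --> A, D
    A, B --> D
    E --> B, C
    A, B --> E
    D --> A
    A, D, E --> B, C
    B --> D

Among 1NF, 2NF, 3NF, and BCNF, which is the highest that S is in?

2NF

Candidate keys: {B}, {E}. Prime attributes: {B, E}.
D --> A breaks BCNF: {D}⁺ = {A, D}, so {D} is not a superkey.
Because {A} is non-prime and the left side of D --> A is not a superkey, the relation is not in 3NF.
All keys have size 1, which rules out partial dependencies — 2NF is satisfied.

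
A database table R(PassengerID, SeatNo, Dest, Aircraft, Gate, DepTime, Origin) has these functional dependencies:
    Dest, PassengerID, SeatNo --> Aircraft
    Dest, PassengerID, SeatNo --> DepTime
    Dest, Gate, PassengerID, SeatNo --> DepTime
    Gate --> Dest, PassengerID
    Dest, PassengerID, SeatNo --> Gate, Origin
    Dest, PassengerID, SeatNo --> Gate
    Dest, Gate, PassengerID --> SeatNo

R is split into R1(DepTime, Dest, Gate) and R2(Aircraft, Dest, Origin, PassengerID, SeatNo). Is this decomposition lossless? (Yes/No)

No

R1 ∩ R2 = {Dest}; its closure under F is {Dest}.
Neither R1 nor R2 is contained in that closure, so the decomposition is lossy.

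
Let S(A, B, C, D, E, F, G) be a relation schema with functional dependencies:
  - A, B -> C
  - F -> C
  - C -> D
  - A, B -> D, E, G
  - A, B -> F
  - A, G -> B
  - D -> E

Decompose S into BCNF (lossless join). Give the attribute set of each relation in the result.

{A, B, F, G}; {C, D}; {C, F}; {D, E}

Candidate keys of the original relation: {A, B}, {A, G}.
In {A, B, C, D, E, F, G}, {F} is not a superkey ({F}⁺ restricted to this set is {C, D, E, F}), so split on F -> C, D, E into {C, D, E, F} and {A, B, F, G}.
In {C, D, E, F}, {C} is not a superkey ({C}⁺ restricted to this set is {C, D, E}), so split on C -> D, E into {C, D, E} and {C, F}.
In {C, D, E}, {D} is not a superkey ({D}⁺ restricted to this set is {D, E}), so split on D -> E into {D, E} and {C, D}.
{D, E} has no BCNF violation.
{C, D} has no BCNF violation.
{C, F} has no BCNF violation.
{A, B, F, G} has no BCNF violation.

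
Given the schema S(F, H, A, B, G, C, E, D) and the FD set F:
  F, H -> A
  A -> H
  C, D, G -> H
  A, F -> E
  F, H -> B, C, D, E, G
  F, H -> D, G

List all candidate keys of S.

{A, F}, {C, D, F, G}, {F, H}

{F} never appears on the right of any FD, so every key must include it.
{A, F}⁺ = {A, B, C, D, E, F, G, H}, which is every attribute, so {A, F} is a candidate key.
{F, H}⁺ = {A, B, C, D, E, F, G, H}, which is every attribute, so {F, H} is a candidate key.
{C, D, F, G}⁺ = {A, B, C, D, E, F, G, H}, which is every attribute, so {C, D, F, G} is a candidate key.
No proper subset of any of these is a key, and no other minimal superkey exists.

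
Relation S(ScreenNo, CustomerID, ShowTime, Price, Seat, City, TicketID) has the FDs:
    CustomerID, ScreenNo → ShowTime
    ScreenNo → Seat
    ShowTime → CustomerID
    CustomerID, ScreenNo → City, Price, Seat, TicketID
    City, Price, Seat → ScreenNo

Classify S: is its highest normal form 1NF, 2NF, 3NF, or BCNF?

3NF

Candidate keys: {City, CustomerID, Price, Seat}, {City, Price, Seat, ShowTime}, {CustomerID, ScreenNo}, {ScreenNo, ShowTime}. Prime attributes: {City, CustomerID, Price, ScreenNo, Seat, ShowTime}.
ScreenNo → Seat breaks BCNF: {ScreenNo}⁺ = {ScreenNo, Seat}, so {ScreenNo} is not a superkey.
Since {Seat} ⊆ prime attributes and every other non-superkey FD also has a prime right side, the schema is in 3NF.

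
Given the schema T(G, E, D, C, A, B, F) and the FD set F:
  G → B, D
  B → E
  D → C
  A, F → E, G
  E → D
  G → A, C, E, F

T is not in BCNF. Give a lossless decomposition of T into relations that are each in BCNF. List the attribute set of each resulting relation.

Candidate keys of the original relation: {A, F}, {G}.
Within {A, B, C, D, E, F, G}: {B}⁺ ∩ {A, B, C, D, E, F, G} = {B, C, D, E}, not the whole set, so B → C, D, E violates BCNF; decompose into {B, C, D, E} and {A, B, F, G}.
Within {B, C, D, E}: {D}⁺ ∩ {B, C, D, E} = {C, D}, not the whole set, so D → C violates BCNF; decompose into {C, D} and {B, D, E}.
{C, D} has no BCNF violation.
Within {B, D, E}: {E}⁺ ∩ {B, D, E} = {D, E}, not the whole set, so E → D violates BCNF; decompose into {D, E} and {B, E}.
{D, E} has no BCNF violation.
{B, E} has no BCNF violation.
{A, B, F, G} has no BCNF violation.

{A, B, F, G}; {B, E}; {C, D}; {D, E}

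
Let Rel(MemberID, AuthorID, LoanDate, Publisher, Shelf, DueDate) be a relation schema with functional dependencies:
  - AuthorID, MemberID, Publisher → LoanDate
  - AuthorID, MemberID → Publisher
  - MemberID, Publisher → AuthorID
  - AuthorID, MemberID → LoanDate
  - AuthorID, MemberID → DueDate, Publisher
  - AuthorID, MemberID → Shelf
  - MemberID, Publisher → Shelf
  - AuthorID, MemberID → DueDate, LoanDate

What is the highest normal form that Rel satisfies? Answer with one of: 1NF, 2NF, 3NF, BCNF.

BCNF

Candidate keys: {AuthorID, MemberID}, {MemberID, Publisher}. Prime attributes: {AuthorID, MemberID, Publisher}.
Every FD has a superkey on the left, so the relation is in BCNF.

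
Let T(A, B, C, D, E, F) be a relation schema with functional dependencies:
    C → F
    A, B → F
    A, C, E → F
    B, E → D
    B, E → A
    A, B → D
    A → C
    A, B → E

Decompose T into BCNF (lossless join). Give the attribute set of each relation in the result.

{A, B, D, E}; {A, C}; {C, F}

Candidate keys of the original relation: {A, B}, {B, E}.
In {A, B, C, D, E, F}, {C} is not a superkey ({C}⁺ restricted to this set is {C, F}), so split on C → F into {C, F} and {A, B, C, D, E}.
{C, F}: every determinant is a superkey — BCNF.
In {A, B, C, D, E}, {A} is not a superkey ({A}⁺ restricted to this set is {A, C}), so split on A → C into {A, C} and {A, B, D, E}.
{A, C}: every determinant is a superkey — BCNF.
{A, B, D, E}: every determinant is a superkey — BCNF.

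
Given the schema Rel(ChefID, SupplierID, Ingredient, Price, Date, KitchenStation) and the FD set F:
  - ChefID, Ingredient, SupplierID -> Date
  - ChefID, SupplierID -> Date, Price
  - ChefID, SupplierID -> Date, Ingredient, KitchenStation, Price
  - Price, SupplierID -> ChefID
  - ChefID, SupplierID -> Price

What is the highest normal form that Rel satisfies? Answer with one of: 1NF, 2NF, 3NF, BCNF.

Candidate keys: {ChefID, SupplierID}, {Price, SupplierID}. Prime attributes: {ChefID, Price, SupplierID}.
Each dependency's left side is a superkey — BCNF holds.

BCNF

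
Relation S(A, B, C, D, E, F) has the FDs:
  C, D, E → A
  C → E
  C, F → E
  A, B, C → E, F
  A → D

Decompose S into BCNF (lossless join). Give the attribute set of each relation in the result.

Candidate keys of the original relation: {A, B, C}, {B, C, D}.
In {A, B, C, D, E, F}, {C, D, E} is not a superkey ({C, D, E}⁺ restricted to this set is {A, C, D, E}), so split on C, D, E → A into {A, C, D, E} and {B, C, D, E, F}.
In {A, C, D, E}, {C} is not a superkey ({C}⁺ restricted to this set is {C, E}), so split on C → E into {C, E} and {A, C, D}.
{C, E}: every determinant is a superkey — BCNF.
In {A, C, D}, {A} is not a superkey ({A}⁺ restricted to this set is {A, D}), so split on A → D into {A, D} and {A, C}.
{A, D}: every determinant is a superkey — BCNF.
{A, C}: every determinant is a superkey — BCNF.
In {B, C, D, E, F}, {C} is not a superkey ({C}⁺ restricted to this set is {C, E}), so split on C → E into {C, E} and {B, C, D, F}.
{C, E}: every determinant is a superkey — BCNF.
{B, C, D, F}: every determinant is a superkey — BCNF.

{A, C}; {A, D}; {B, C, D, F}; {C, E}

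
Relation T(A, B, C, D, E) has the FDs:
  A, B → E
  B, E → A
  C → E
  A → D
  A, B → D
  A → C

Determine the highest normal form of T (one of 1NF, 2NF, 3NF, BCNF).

1NF

Candidate keys: {A, B}, {B, C}, {B, E}. Prime attributes: {A, B, C, E}.
C → E: {C}⁺ = {C, E}, which is not all of the attributes, so the left side is not a superkey — BCNF is violated.
A → D has non-prime {D} on the right and a non-superkey on the left, so 3NF fails.
Since {A} ⊂ {A, B} and {A}⁺ ⊇ {D} with {D} non-prime, there is a partial dependency; 2NF fails.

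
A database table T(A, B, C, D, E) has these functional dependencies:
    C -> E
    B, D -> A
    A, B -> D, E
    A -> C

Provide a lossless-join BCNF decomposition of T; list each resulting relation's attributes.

{A, B, D}; {A, C}; {C, E}

Candidate keys of the original relation: {A, B}, {B, D}.
In {A, B, C, D, E}, {C} is not a superkey ({C}⁺ restricted to this set is {C, E}), so split on C -> E into {C, E} and {A, B, C, D}.
{C, E}: every determinant is a superkey — BCNF.
In {A, B, C, D}, {A} is not a superkey ({A}⁺ restricted to this set is {A, C}), so split on A -> C into {A, C} and {A, B, D}.
{A, C}: every determinant is a superkey — BCNF.
{A, B, D}: every determinant is a superkey — BCNF.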